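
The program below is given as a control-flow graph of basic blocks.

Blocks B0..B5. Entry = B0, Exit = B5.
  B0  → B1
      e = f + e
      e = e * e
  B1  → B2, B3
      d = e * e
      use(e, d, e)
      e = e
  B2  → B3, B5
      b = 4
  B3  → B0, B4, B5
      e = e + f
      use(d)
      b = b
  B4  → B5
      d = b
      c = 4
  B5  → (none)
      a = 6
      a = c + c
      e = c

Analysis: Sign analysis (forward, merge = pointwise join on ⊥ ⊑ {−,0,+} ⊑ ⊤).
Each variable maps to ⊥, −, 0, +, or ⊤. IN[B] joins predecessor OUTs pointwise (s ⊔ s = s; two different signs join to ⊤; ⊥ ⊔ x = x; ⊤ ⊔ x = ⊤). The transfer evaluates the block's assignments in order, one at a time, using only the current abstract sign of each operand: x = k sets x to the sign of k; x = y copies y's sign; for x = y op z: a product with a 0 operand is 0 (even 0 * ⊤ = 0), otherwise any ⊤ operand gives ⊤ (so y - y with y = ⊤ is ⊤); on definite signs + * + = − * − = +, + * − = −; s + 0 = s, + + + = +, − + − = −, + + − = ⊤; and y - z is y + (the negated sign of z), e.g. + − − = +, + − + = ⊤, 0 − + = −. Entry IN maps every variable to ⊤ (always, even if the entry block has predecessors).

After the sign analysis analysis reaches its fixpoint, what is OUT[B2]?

Answer: {a: ⊤, b: +, c: ⊤, d: ⊤, e: ⊤, f: ⊤}

Trace:
Per-block solution:
  B0:  IN=(all ⊤)  OUT=(all ⊤)
  B1:  IN=(all ⊤)  OUT=(all ⊤)
  B2:  IN=(all ⊤)  OUT={b:+; rest ⊤}
  B3:  IN=(all ⊤)  OUT=(all ⊤)
  B4:  IN=(all ⊤)  OUT={c:+; rest ⊤}
  B5:  IN=(all ⊤)  OUT=(all ⊤)

Merge at B2: IN[B2] = OUT[B1] = {a: ⊤, b: ⊤, c: ⊤, d: ⊤, e: ⊤, f: ⊤}
Applying B2's transfer function to that IN value gives OUT[B2] (row B2 above).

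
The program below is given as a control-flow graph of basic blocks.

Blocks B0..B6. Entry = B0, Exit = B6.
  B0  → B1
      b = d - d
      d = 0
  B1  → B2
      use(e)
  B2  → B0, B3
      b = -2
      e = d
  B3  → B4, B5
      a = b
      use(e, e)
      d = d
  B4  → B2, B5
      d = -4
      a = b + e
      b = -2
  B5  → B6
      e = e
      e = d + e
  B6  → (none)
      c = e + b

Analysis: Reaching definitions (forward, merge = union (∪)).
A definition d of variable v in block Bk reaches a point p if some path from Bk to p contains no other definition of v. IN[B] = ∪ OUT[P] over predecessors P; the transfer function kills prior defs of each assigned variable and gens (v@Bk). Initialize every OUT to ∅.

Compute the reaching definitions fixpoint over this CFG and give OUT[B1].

Answer: {a@B4, b@B0, d@B0, e@B2}

Trace:
Converged values:
  B0:   IN={a@B4, b@B2, d@B0, d@B4, e@B2}   OUT={a@B4, b@B0, d@B0, e@B2}
  B1:   IN={a@B4, b@B0, d@B0, e@B2}   OUT={a@B4, b@B0, d@B0, e@B2}
  B2:   IN={a@B4, b@B0, b@B4, d@B0, d@B4, e@B2}   OUT={a@B4, b@B2, d@B0, d@B4, e@B2}
  B3:   IN={a@B4, b@B2, d@B0, d@B4, e@B2}   OUT={a@B3, b@B2, d@B3, e@B2}
  B4:   IN={a@B3, b@B2, d@B3, e@B2}   OUT={a@B4, b@B4, d@B4, e@B2}
  B5:   IN={a@B3, a@B4, b@B2, b@B4, d@B3, d@B4, e@B2}   OUT={a@B3, a@B4, b@B2, b@B4, d@B3, d@B4, e@B5}
  B6:   IN={a@B3, a@B4, b@B2, b@B4, d@B3, d@B4, e@B5}   OUT={a@B3, a@B4, b@B2, b@B4, c@B6, d@B3, d@B4, e@B5}

Merge at B1: IN[B1] = OUT[B0] = {a@B4, b@B0, d@B0, e@B2}
Applying B1's transfer function to that IN value gives OUT[B1] (row B1 above).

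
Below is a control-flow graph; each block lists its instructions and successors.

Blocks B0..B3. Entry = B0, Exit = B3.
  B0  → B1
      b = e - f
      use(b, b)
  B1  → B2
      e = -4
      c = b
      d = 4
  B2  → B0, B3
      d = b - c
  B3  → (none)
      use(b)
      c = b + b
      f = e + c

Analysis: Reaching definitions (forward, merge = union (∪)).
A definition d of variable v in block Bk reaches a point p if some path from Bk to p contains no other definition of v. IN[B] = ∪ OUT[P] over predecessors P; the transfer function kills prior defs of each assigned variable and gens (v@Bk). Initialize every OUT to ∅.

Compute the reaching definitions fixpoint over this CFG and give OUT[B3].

Per-block solution:
  B0:  IN={b@B0, c@B1, d@B2, e@B1}  OUT={b@B0, c@B1, d@B2, e@B1}
  B1:  IN={b@B0, c@B1, d@B2, e@B1}  OUT={b@B0, c@B1, d@B1, e@B1}
  B2:  IN={b@B0, c@B1, d@B1, e@B1}  OUT={b@B0, c@B1, d@B2, e@B1}
  B3:  IN={b@B0, c@B1, d@B2, e@B1}  OUT={b@B0, c@B3, d@B2, e@B1, f@B3}

Merge at B3: IN[B3] = OUT[B2] = {b@B0, c@B1, d@B2, e@B1}
Applying B3's transfer function to that IN value gives OUT[B3] (row B3 above).

Answer: {b@B0, c@B3, d@B2, e@B1, f@B3}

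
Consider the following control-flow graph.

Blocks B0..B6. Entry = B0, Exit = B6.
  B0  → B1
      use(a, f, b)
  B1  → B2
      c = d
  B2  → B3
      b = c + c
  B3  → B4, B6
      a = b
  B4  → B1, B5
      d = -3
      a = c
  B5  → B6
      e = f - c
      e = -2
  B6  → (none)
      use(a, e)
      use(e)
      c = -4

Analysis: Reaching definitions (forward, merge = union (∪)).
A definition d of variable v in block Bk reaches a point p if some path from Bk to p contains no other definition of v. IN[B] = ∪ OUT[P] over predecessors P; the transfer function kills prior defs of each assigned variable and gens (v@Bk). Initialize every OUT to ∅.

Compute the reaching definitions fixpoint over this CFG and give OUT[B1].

Per-block solution:
  B0:  IN={}  OUT={}
  B1:  IN={a@B4, b@B2, c@B1, d@B4}  OUT={a@B4, b@B2, c@B1, d@B4}
  B2:  IN={a@B4, b@B2, c@B1, d@B4}  OUT={a@B4, b@B2, c@B1, d@B4}
  B3:  IN={a@B4, b@B2, c@B1, d@B4}  OUT={a@B3, b@B2, c@B1, d@B4}
  B4:  IN={a@B3, b@B2, c@B1, d@B4}  OUT={a@B4, b@B2, c@B1, d@B4}
  B5:  IN={a@B4, b@B2, c@B1, d@B4}  OUT={a@B4, b@B2, c@B1, d@B4, e@B5}
  B6:  IN={a@B3, a@B4, b@B2, c@B1, d@B4, e@B5}  OUT={a@B3, a@B4, b@B2, c@B6, d@B4, e@B5}

Merge at B1: IN[B1] = OUT[B0] ⊔ OUT[B4] = {a@B4, b@B2, c@B1, d@B4}
Applying B1's transfer function to that IN value gives OUT[B1] (row B1 above).

Answer: {a@B4, b@B2, c@B1, d@B4}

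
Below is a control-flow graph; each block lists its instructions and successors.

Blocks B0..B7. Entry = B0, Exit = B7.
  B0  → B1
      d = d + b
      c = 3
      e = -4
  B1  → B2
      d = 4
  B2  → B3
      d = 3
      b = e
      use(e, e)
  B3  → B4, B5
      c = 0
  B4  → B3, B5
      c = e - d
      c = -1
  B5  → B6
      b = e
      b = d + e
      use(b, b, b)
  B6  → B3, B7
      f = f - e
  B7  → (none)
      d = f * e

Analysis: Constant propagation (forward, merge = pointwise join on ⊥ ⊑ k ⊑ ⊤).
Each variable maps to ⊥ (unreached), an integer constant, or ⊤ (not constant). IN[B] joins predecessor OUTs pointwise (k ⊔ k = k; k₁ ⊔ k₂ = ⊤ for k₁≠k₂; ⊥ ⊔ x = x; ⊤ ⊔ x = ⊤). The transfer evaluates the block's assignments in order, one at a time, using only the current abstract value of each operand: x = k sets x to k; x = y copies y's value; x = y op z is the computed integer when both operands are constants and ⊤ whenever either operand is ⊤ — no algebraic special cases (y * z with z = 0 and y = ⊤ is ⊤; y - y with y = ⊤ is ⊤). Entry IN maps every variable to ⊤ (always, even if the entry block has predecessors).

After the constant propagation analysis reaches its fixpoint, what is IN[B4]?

Answer: {a: ⊤, b: ⊤, c: 0, d: 3, e: -4, f: ⊤}

Trace:
Fixpoint table:
  B0: | IN=(all ⊤) | OUT={c:3, e:-4; rest ⊤}
  B1: | IN={c:3, e:-4; rest ⊤} | OUT={c:3, d:4, e:-4; rest ⊤}
  B2: | IN={c:3, d:4, e:-4; rest ⊤} | OUT={b:-4, c:3, d:3, e:-4; rest ⊤}
  B3: | IN={d:3, e:-4; rest ⊤} | OUT={c:0, d:3, e:-4; rest ⊤}
  B4: | IN={c:0, d:3, e:-4; rest ⊤} | OUT={c:-1, d:3, e:-4; rest ⊤}
  B5: | IN={d:3, e:-4; rest ⊤} | OUT={b:-1, d:3, e:-4; rest ⊤}
  B6: | IN={b:-1, d:3, e:-4; rest ⊤} | OUT={b:-1, d:3, e:-4; rest ⊤}
  B7: | IN={b:-1, d:3, e:-4; rest ⊤} | OUT={b:-1, e:-4; rest ⊤}

Merge at B4: IN[B4] = OUT[B3] = {a: ⊤, b: ⊤, c: 0, d: 3, e: -4, f: ⊤}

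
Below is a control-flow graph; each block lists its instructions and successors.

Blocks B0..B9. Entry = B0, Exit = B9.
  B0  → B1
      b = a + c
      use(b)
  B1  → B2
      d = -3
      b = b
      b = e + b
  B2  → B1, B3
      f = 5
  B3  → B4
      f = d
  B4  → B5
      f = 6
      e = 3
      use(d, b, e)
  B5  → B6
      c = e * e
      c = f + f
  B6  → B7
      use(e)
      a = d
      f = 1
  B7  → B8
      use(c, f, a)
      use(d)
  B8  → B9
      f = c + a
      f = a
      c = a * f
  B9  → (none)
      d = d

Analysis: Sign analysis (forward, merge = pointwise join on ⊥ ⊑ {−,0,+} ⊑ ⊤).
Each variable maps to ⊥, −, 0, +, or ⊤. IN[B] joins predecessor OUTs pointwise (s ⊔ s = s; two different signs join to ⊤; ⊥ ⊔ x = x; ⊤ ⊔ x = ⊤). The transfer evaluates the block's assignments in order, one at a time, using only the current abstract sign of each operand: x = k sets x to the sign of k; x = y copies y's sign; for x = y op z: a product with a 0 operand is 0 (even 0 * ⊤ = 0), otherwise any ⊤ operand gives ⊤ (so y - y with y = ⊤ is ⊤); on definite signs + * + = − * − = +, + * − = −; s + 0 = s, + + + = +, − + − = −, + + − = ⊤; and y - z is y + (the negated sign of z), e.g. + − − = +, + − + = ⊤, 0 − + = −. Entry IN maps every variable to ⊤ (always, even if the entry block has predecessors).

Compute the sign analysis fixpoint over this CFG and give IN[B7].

Answer: {a: -, b: ⊤, c: +, d: -, e: +, f: +}

Trace:
Per-block solution:
  B0:   IN=(all ⊤)   OUT=(all ⊤)
  B1:   IN=(all ⊤)   OUT={d:-; rest ⊤}
  B2:   IN={d:-; rest ⊤}   OUT={d:-, f:+; rest ⊤}
  B3:   IN={d:-, f:+; rest ⊤}   OUT={d:-, f:-; rest ⊤}
  B4:   IN={d:-, f:-; rest ⊤}   OUT={d:-, e:+, f:+; rest ⊤}
  B5:   IN={d:-, e:+, f:+; rest ⊤}   OUT={c:+, d:-, e:+, f:+; rest ⊤}
  B6:   IN={c:+, d:-, e:+, f:+; rest ⊤}   OUT={a:-, c:+, d:-, e:+, f:+; rest ⊤}
  B7:   IN={a:-, c:+, d:-, e:+, f:+; rest ⊤}   OUT={a:-, c:+, d:-, e:+, f:+; rest ⊤}
  B8:   IN={a:-, c:+, d:-, e:+, f:+; rest ⊤}   OUT={a:-, c:+, d:-, e:+, f:-; rest ⊤}
  B9:   IN={a:-, c:+, d:-, e:+, f:-; rest ⊤}   OUT={a:-, c:+, d:-, e:+, f:-; rest ⊤}

Merge at B7: IN[B7] = OUT[B6] = {a: -, b: ⊤, c: +, d: -, e: +, f: +}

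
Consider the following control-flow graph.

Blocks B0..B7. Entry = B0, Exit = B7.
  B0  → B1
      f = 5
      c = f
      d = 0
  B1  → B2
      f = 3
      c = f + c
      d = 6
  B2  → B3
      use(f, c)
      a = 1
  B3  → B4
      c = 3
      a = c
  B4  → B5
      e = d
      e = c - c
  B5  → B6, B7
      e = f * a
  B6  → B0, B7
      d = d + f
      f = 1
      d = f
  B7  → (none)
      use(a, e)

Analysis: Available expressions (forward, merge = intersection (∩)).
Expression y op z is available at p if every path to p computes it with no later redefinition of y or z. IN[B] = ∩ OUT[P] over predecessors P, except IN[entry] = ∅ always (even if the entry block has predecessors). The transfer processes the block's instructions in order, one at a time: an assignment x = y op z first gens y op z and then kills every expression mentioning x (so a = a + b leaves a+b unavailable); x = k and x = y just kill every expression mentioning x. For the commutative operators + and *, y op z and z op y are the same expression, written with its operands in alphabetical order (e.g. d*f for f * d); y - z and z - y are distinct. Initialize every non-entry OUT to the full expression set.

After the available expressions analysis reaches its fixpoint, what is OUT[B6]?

Per-block solution:
  B0: | IN={} | OUT={}
  B1: | IN={} | OUT={}
  B2: | IN={} | OUT={}
  B3: | IN={} | OUT={}
  B4: | IN={} | OUT={c-c}
  B5: | IN={c-c} | OUT={a*f, c-c}
  B6: | IN={a*f, c-c} | OUT={c-c}
  B7: | IN={c-c} | OUT={c-c}

Merge at B6: IN[B6] = OUT[B5] = {a*f, c-c}
Applying B6's transfer function to that IN value gives OUT[B6] (row B6 above).

Answer: {c-c}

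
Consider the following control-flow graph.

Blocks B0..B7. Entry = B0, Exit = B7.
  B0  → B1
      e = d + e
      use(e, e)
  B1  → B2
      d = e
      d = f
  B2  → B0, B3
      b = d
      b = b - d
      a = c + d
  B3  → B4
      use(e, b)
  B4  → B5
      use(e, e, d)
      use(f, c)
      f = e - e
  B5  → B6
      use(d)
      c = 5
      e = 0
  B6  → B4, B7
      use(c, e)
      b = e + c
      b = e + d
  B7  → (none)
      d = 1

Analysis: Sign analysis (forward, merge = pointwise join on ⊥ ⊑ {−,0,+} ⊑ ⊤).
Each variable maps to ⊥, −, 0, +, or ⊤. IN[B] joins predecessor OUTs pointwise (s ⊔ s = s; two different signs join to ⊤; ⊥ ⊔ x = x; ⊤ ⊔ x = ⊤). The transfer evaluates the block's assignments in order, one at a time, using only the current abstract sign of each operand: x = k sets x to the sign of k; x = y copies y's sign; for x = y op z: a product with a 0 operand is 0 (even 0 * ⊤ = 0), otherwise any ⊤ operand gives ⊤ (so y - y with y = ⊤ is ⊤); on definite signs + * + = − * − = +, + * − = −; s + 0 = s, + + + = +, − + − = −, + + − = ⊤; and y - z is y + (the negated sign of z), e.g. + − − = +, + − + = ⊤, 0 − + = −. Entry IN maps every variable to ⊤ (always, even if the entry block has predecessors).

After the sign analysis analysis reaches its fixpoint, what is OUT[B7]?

Answer: {a: ⊤, b: ⊤, c: +, d: +, e: 0, f: ⊤}

Derivation:
Fixpoint table:
  B0: | IN=(all ⊤) | OUT=(all ⊤)
  B1: | IN=(all ⊤) | OUT=(all ⊤)
  B2: | IN=(all ⊤) | OUT=(all ⊤)
  B3: | IN=(all ⊤) | OUT=(all ⊤)
  B4: | IN=(all ⊤) | OUT=(all ⊤)
  B5: | IN=(all ⊤) | OUT={c:+, e:0; rest ⊤}
  B6: | IN={c:+, e:0; rest ⊤} | OUT={c:+, e:0; rest ⊤}
  B7: | IN={c:+, e:0; rest ⊤} | OUT={c:+, d:+, e:0; rest ⊤}

Merge at B7: IN[B7] = OUT[B6] = {a: ⊤, b: ⊤, c: +, d: ⊤, e: 0, f: ⊤}
Applying B7's transfer function to that IN value gives OUT[B7] (row B7 above).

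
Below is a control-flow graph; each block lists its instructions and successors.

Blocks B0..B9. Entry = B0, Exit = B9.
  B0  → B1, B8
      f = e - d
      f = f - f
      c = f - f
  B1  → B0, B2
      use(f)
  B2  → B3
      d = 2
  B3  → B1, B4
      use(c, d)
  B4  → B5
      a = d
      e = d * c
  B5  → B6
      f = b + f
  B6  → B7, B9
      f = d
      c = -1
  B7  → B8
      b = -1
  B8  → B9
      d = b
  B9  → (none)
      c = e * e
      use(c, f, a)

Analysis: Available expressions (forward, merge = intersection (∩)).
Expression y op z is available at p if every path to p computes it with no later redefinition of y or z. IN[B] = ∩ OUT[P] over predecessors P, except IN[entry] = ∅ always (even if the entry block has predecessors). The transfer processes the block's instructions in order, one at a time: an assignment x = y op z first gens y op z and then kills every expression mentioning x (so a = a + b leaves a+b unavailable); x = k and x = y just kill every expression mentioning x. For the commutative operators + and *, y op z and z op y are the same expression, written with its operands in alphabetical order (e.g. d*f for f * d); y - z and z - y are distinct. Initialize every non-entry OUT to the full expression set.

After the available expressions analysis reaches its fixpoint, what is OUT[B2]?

Answer: {f-f}

Working:
Fixpoint table:
  B0: | IN={} | OUT={e-d, f-f}
  B1: | IN={f-f} | OUT={f-f}
  B2: | IN={f-f} | OUT={f-f}
  B3: | IN={f-f} | OUT={f-f}
  B4: | IN={f-f} | OUT={c*d, f-f}
  B5: | IN={c*d, f-f} | OUT={c*d}
  B6: | IN={c*d} | OUT={}
  B7: | IN={} | OUT={}
  B8: | IN={} | OUT={}
  B9: | IN={} | OUT={e*e}

Merge at B2: IN[B2] = OUT[B1] = {f-f}
Applying B2's transfer function to that IN value gives OUT[B2] (row B2 above).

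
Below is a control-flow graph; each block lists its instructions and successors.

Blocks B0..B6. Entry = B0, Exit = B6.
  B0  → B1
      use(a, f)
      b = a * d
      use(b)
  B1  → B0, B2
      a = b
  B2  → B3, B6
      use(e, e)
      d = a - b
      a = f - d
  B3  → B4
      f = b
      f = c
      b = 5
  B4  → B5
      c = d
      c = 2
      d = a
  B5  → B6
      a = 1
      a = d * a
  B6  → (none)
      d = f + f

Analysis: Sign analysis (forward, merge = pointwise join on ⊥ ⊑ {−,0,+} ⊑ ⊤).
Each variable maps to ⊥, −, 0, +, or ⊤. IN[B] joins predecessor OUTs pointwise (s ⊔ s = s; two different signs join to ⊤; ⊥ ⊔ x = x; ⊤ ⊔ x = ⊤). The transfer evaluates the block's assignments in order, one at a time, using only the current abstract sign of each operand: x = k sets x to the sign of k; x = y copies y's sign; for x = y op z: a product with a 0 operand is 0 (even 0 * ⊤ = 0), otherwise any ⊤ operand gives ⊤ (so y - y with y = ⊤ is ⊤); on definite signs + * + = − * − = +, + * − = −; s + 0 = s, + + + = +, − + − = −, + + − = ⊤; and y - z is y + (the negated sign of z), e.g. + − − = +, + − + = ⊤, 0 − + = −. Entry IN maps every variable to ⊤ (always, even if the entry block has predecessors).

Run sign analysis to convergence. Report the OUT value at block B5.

Fixpoint table:
  B0:   IN=(all ⊤)   OUT=(all ⊤)
  B1:   IN=(all ⊤)   OUT=(all ⊤)
  B2:   IN=(all ⊤)   OUT=(all ⊤)
  B3:   IN=(all ⊤)   OUT={b:+; rest ⊤}
  B4:   IN={b:+; rest ⊤}   OUT={b:+, c:+; rest ⊤}
  B5:   IN={b:+, c:+; rest ⊤}   OUT={b:+, c:+; rest ⊤}
  B6:   IN=(all ⊤)   OUT=(all ⊤)

Merge at B5: IN[B5] = OUT[B4] = {a: ⊤, b: +, c: +, d: ⊤, e: ⊤, f: ⊤}
Applying B5's transfer function to that IN value gives OUT[B5] (row B5 above).

Answer: {a: ⊤, b: +, c: +, d: ⊤, e: ⊤, f: ⊤}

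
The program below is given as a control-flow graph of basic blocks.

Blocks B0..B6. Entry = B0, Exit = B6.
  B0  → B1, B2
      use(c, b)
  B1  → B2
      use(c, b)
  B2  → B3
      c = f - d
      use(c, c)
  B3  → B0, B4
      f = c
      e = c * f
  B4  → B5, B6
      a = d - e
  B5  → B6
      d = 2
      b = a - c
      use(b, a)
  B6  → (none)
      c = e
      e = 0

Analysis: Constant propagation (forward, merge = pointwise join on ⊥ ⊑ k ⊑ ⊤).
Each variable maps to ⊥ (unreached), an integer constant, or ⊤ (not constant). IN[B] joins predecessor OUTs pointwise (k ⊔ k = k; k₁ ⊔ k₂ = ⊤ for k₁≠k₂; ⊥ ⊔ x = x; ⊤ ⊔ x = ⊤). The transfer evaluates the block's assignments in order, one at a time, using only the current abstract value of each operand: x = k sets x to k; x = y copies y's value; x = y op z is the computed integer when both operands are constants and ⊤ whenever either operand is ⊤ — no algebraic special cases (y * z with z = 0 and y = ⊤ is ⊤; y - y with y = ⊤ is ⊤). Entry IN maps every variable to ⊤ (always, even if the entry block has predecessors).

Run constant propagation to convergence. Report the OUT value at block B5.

Answer: {a: ⊤, b: ⊤, c: ⊤, d: 2, e: ⊤, f: ⊤}

Trace:
Converged values:
  B0:   IN=(all ⊤)   OUT=(all ⊤)
  B1:   IN=(all ⊤)   OUT=(all ⊤)
  B2:   IN=(all ⊤)   OUT=(all ⊤)
  B3:   IN=(all ⊤)   OUT=(all ⊤)
  B4:   IN=(all ⊤)   OUT=(all ⊤)
  B5:   IN=(all ⊤)   OUT={d:2; rest ⊤}
  B6:   IN=(all ⊤)   OUT={e:0; rest ⊤}

Merge at B5: IN[B5] = OUT[B4] = {a: ⊤, b: ⊤, c: ⊤, d: ⊤, e: ⊤, f: ⊤}
Applying B5's transfer function to that IN value gives OUT[B5] (row B5 above).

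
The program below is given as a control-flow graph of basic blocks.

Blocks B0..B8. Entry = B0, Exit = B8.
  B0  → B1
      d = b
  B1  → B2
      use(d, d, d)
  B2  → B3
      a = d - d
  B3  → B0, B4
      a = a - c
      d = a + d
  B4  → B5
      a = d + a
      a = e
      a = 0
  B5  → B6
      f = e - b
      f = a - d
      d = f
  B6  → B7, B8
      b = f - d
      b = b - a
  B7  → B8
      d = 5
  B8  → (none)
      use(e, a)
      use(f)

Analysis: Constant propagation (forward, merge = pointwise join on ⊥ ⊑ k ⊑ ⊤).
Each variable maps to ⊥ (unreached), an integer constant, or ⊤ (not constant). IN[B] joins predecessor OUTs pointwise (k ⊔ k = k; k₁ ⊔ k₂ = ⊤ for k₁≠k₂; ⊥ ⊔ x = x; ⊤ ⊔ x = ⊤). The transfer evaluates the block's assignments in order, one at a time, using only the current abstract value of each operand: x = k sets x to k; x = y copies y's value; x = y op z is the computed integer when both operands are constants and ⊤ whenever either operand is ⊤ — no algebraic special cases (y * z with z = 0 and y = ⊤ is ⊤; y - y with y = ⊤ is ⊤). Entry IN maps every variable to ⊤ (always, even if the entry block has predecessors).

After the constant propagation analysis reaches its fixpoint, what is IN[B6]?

Fixpoint table:
  B0: | IN=(all ⊤) | OUT=(all ⊤)
  B1: | IN=(all ⊤) | OUT=(all ⊤)
  B2: | IN=(all ⊤) | OUT=(all ⊤)
  B3: | IN=(all ⊤) | OUT=(all ⊤)
  B4: | IN=(all ⊤) | OUT={a:0; rest ⊤}
  B5: | IN={a:0; rest ⊤} | OUT={a:0; rest ⊤}
  B6: | IN={a:0; rest ⊤} | OUT={a:0; rest ⊤}
  B7: | IN={a:0; rest ⊤} | OUT={a:0, d:5; rest ⊤}
  B8: | IN={a:0; rest ⊤} | OUT={a:0; rest ⊤}

Merge at B6: IN[B6] = OUT[B5] = {a: 0, b: ⊤, c: ⊤, d: ⊤, e: ⊤, f: ⊤}

Answer: {a: 0, b: ⊤, c: ⊤, d: ⊤, e: ⊤, f: ⊤}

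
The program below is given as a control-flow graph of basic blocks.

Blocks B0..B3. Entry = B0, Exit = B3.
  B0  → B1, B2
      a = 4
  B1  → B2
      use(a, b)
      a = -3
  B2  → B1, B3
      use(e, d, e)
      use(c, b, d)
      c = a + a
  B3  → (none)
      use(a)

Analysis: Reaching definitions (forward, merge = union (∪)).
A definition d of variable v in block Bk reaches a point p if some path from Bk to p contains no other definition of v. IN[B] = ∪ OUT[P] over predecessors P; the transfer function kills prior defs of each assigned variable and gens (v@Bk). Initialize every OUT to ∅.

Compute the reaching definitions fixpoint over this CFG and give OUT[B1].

Converged values:
  B0: | IN={} | OUT={a@B0}
  B1: | IN={a@B0, a@B1, c@B2} | OUT={a@B1, c@B2}
  B2: | IN={a@B0, a@B1, c@B2} | OUT={a@B0, a@B1, c@B2}
  B3: | IN={a@B0, a@B1, c@B2} | OUT={a@B0, a@B1, c@B2}

Merge at B1: IN[B1] = OUT[B0] ⊔ OUT[B2] = {a@B0, a@B1, c@B2}
Applying B1's transfer function to that IN value gives OUT[B1] (row B1 above).

Answer: {a@B1, c@B2}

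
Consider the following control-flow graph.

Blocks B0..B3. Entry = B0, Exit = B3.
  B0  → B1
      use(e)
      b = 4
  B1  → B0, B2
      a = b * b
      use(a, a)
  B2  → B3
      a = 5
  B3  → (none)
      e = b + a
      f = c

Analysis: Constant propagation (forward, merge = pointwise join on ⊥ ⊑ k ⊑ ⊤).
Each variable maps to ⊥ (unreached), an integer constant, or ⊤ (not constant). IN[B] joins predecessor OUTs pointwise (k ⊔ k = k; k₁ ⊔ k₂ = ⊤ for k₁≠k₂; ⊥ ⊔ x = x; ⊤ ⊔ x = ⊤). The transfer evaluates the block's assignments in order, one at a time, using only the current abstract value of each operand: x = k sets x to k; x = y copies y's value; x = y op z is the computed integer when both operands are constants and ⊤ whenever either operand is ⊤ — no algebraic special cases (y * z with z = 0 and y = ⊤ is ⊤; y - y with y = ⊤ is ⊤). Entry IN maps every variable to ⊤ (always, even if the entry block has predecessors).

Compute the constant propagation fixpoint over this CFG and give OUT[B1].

Fixpoint table:
  B0:   IN=(all ⊤)   OUT={b:4; rest ⊤}
  B1:   IN={b:4; rest ⊤}   OUT={a:16, b:4; rest ⊤}
  B2:   IN={a:16, b:4; rest ⊤}   OUT={a:5, b:4; rest ⊤}
  B3:   IN={a:5, b:4; rest ⊤}   OUT={a:5, b:4, e:9; rest ⊤}

Merge at B1: IN[B1] = OUT[B0] = {a: ⊤, b: 4, c: ⊤, d: ⊤, e: ⊤, f: ⊤}
Applying B1's transfer function to that IN value gives OUT[B1] (row B1 above).

Answer: {a: 16, b: 4, c: ⊤, d: ⊤, e: ⊤, f: ⊤}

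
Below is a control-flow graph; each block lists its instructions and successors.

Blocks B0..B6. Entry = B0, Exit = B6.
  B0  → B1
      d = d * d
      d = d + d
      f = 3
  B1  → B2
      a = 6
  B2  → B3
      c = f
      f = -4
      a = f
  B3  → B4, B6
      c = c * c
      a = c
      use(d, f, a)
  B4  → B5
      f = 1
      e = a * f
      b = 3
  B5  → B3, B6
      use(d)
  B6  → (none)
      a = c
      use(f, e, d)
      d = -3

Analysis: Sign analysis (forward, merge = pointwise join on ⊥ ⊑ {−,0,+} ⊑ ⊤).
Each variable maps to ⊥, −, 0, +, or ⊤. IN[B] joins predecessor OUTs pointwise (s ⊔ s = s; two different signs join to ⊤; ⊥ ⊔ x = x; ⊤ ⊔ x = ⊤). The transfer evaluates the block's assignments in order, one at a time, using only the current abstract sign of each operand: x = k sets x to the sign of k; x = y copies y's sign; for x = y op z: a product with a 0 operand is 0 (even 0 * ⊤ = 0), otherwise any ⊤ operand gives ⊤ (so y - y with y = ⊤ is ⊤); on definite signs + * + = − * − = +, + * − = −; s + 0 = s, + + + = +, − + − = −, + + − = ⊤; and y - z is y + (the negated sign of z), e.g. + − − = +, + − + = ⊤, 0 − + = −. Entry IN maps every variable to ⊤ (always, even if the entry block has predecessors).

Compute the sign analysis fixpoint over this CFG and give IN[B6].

Fixpoint table:
  B0: | IN=(all ⊤) | OUT={f:+; rest ⊤}
  B1: | IN={f:+; rest ⊤} | OUT={a:+, f:+; rest ⊤}
  B2: | IN={a:+, f:+; rest ⊤} | OUT={a:-, c:+, f:-; rest ⊤}
  B3: | IN={c:+; rest ⊤} | OUT={a:+, c:+; rest ⊤}
  B4: | IN={a:+, c:+; rest ⊤} | OUT={a:+, b:+, c:+, e:+, f:+; rest ⊤}
  B5: | IN={a:+, b:+, c:+, e:+, f:+; rest ⊤} | OUT={a:+, b:+, c:+, e:+, f:+; rest ⊤}
  B6: | IN={a:+, c:+; rest ⊤} | OUT={a:+, c:+, d:-; rest ⊤}

Merge at B6: IN[B6] = OUT[B3] ⊔ OUT[B5] = {a: +, b: ⊤, c: +, d: ⊤, e: ⊤, f: ⊤}

Answer: {a: +, b: ⊤, c: +, d: ⊤, e: ⊤, f: ⊤}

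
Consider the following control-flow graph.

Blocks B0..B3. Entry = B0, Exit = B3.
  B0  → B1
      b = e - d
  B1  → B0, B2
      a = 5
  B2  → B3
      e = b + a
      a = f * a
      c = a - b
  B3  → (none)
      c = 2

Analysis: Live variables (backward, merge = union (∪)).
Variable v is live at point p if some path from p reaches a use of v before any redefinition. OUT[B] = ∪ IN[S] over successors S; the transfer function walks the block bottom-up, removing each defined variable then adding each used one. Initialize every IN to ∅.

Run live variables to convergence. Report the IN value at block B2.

Fixpoint table:
  B0: | IN={d, e, f} | OUT={b, d, e, f}
  B1: | IN={b, d, e, f} | OUT={a, b, d, e, f}
  B2: | IN={a, b, f} | OUT={}
  B3: | IN={} | OUT={}

Merge at B2: OUT[B2] = IN[B3] = {}
Applying B2's transfer function to that OUT value gives IN[B2] (row B2 above).

Answer: {a, b, f}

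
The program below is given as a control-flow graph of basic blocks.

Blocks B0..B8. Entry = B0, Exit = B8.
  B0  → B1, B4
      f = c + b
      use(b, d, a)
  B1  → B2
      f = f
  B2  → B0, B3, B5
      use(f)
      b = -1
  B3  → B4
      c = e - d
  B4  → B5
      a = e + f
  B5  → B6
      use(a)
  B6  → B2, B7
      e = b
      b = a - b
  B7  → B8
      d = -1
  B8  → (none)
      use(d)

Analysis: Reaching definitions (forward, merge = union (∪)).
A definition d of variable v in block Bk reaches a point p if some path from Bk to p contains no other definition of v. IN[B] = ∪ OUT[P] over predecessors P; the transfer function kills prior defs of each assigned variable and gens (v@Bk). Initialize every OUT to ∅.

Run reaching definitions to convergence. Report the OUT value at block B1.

Per-block solution:
  B0:  IN={a@B4, b@B2, c@B3, e@B6, f@B0, f@B1}  OUT={a@B4, b@B2, c@B3, e@B6, f@B0}
  B1:  IN={a@B4, b@B2, c@B3, e@B6, f@B0}  OUT={a@B4, b@B2, c@B3, e@B6, f@B1}
  B2:  IN={a@B4, b@B2, b@B6, c@B3, e@B6, f@B0, f@B1}  OUT={a@B4, b@B2, c@B3, e@B6, f@B0, f@B1}
  B3:  IN={a@B4, b@B2, c@B3, e@B6, f@B0, f@B1}  OUT={a@B4, b@B2, c@B3, e@B6, f@B0, f@B1}
  B4:  IN={a@B4, b@B2, c@B3, e@B6, f@B0, f@B1}  OUT={a@B4, b@B2, c@B3, e@B6, f@B0, f@B1}
  B5:  IN={a@B4, b@B2, c@B3, e@B6, f@B0, f@B1}  OUT={a@B4, b@B2, c@B3, e@B6, f@B0, f@B1}
  B6:  IN={a@B4, b@B2, c@B3, e@B6, f@B0, f@B1}  OUT={a@B4, b@B6, c@B3, e@B6, f@B0, f@B1}
  B7:  IN={a@B4, b@B6, c@B3, e@B6, f@B0, f@B1}  OUT={a@B4, b@B6, c@B3, d@B7, e@B6, f@B0, f@B1}
  B8:  IN={a@B4, b@B6, c@B3, d@B7, e@B6, f@B0, f@B1}  OUT={a@B4, b@B6, c@B3, d@B7, e@B6, f@B0, f@B1}

Merge at B1: IN[B1] = OUT[B0] = {a@B4, b@B2, c@B3, e@B6, f@B0}
Applying B1's transfer function to that IN value gives OUT[B1] (row B1 above).

Answer: {a@B4, b@B2, c@B3, e@B6, f@B1}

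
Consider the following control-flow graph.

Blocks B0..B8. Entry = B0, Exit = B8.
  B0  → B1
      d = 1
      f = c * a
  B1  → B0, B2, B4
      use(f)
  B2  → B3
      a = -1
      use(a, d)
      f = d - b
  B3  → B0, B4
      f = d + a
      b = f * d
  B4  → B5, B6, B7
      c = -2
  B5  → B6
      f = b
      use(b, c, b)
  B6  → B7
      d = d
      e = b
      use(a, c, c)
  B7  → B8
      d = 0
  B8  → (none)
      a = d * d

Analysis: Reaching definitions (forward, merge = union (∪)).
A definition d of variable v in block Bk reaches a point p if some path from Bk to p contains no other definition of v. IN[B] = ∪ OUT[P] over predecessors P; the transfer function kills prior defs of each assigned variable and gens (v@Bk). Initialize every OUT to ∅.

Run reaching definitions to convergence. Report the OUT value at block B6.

Converged values:
  B0: | IN={a@B2, b@B3, d@B0, f@B0, f@B3} | OUT={a@B2, b@B3, d@B0, f@B0}
  B1: | IN={a@B2, b@B3, d@B0, f@B0} | OUT={a@B2, b@B3, d@B0, f@B0}
  B2: | IN={a@B2, b@B3, d@B0, f@B0} | OUT={a@B2, b@B3, d@B0, f@B2}
  B3: | IN={a@B2, b@B3, d@B0, f@B2} | OUT={a@B2, b@B3, d@B0, f@B3}
  B4: | IN={a@B2, b@B3, d@B0, f@B0, f@B3} | OUT={a@B2, b@B3, c@B4, d@B0, f@B0, f@B3}
  B5: | IN={a@B2, b@B3, c@B4, d@B0, f@B0, f@B3} | OUT={a@B2, b@B3, c@B4, d@B0, f@B5}
  B6: | IN={a@B2, b@B3, c@B4, d@B0, f@B0, f@B3, f@B5} | OUT={a@B2, b@B3, c@B4, d@B6, e@B6, f@B0, f@B3, f@B5}
  B7: | IN={a@B2, b@B3, c@B4, d@B0, d@B6, e@B6, f@B0, f@B3, f@B5} | OUT={a@B2, b@B3, c@B4, d@B7, e@B6, f@B0, f@B3, f@B5}
  B8: | IN={a@B2, b@B3, c@B4, d@B7, e@B6, f@B0, f@B3, f@B5} | OUT={a@B8, b@B3, c@B4, d@B7, e@B6, f@B0, f@B3, f@B5}

Merge at B6: IN[B6] = OUT[B4] ⊔ OUT[B5] = {a@B2, b@B3, c@B4, d@B0, f@B0, f@B3, f@B5}
Applying B6's transfer function to that IN value gives OUT[B6] (row B6 above).

Answer: {a@B2, b@B3, c@B4, d@B6, e@B6, f@B0, f@B3, f@B5}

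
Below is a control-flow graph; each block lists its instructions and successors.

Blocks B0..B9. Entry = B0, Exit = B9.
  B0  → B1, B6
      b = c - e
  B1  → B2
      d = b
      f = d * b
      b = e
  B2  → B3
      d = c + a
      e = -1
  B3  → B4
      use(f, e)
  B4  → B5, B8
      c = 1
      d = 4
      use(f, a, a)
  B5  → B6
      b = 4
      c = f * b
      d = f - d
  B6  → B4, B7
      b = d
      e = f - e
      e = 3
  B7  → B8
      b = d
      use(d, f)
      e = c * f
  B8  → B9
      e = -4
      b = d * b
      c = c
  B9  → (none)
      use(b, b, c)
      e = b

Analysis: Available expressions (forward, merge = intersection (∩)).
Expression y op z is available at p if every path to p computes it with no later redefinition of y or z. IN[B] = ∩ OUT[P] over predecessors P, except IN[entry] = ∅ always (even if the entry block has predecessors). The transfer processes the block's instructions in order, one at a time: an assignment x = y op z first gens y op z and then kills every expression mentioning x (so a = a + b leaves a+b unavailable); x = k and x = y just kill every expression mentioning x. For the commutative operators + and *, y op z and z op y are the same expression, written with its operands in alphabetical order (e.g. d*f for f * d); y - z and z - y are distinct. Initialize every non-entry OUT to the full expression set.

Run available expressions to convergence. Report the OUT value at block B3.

Answer: {a+c}

Trace:
Fixpoint table:
  B0: | IN={} | OUT={c-e}
  B1: | IN={c-e} | OUT={c-e}
  B2: | IN={c-e} | OUT={a+c}
  B3: | IN={a+c} | OUT={a+c}
  B4: | IN={} | OUT={}
  B5: | IN={} | OUT={b*f}
  B6: | IN={} | OUT={}
  B7: | IN={} | OUT={c*f}
  B8: | IN={} | OUT={}
  B9: | IN={} | OUT={}

Merge at B3: IN[B3] = OUT[B2] = {a+c}
Applying B3's transfer function to that IN value gives OUT[B3] (row B3 above).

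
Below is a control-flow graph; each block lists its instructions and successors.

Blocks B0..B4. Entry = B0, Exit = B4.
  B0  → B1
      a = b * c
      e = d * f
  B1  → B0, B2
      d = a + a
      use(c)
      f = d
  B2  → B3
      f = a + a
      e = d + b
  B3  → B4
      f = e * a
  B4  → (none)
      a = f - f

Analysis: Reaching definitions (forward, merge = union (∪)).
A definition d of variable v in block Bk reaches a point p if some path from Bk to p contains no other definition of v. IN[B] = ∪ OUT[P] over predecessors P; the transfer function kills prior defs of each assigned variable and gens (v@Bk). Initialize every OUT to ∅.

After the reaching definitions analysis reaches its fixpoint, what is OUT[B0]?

Per-block solution:
  B0:  IN={a@B0, d@B1, e@B0, f@B1}  OUT={a@B0, d@B1, e@B0, f@B1}
  B1:  IN={a@B0, d@B1, e@B0, f@B1}  OUT={a@B0, d@B1, e@B0, f@B1}
  B2:  IN={a@B0, d@B1, e@B0, f@B1}  OUT={a@B0, d@B1, e@B2, f@B2}
  B3:  IN={a@B0, d@B1, e@B2, f@B2}  OUT={a@B0, d@B1, e@B2, f@B3}
  B4:  IN={a@B0, d@B1, e@B2, f@B3}  OUT={a@B4, d@B1, e@B2, f@B3}

Merge at B0 (entry node, so the boundary value {} is joined with the incoming edge(s)): IN[B0] = {} ⊔ OUT[B1] = {a@B0, d@B1, e@B0, f@B1}
Applying B0's transfer function to that IN value gives OUT[B0] (row B0 above).

Answer: {a@B0, d@B1, e@B0, f@B1}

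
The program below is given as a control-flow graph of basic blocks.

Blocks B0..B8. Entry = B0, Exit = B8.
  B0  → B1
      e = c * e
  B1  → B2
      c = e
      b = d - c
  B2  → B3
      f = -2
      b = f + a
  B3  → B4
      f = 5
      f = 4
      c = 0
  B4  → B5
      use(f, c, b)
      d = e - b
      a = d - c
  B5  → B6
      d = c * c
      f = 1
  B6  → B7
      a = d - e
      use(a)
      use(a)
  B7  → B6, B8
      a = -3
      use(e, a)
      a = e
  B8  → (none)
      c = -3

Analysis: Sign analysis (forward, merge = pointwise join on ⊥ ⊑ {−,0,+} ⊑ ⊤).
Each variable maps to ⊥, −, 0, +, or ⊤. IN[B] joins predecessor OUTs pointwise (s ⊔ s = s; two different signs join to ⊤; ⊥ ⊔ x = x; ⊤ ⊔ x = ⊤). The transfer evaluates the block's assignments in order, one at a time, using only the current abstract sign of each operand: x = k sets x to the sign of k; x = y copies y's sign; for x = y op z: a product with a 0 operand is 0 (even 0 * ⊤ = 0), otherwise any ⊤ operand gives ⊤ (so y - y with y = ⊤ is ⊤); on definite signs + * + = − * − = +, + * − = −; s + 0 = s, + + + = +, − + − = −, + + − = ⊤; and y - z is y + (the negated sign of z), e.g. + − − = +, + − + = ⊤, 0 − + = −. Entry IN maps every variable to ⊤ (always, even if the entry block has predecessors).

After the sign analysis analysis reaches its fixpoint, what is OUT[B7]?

Answer: {a: ⊤, b: ⊤, c: 0, d: 0, e: ⊤, f: +}

Working:
Converged values:
  B0:  IN=(all ⊤)  OUT=(all ⊤)
  B1:  IN=(all ⊤)  OUT=(all ⊤)
  B2:  IN=(all ⊤)  OUT={f:-; rest ⊤}
  B3:  IN={f:-; rest ⊤}  OUT={c:0, f:+; rest ⊤}
  B4:  IN={c:0, f:+; rest ⊤}  OUT={c:0, f:+; rest ⊤}
  B5:  IN={c:0, f:+; rest ⊤}  OUT={c:0, d:0, f:+; rest ⊤}
  B6:  IN={c:0, d:0, f:+; rest ⊤}  OUT={c:0, d:0, f:+; rest ⊤}
  B7:  IN={c:0, d:0, f:+; rest ⊤}  OUT={c:0, d:0, f:+; rest ⊤}
  B8:  IN={c:0, d:0, f:+; rest ⊤}  OUT={c:-, d:0, f:+; rest ⊤}

Merge at B7: IN[B7] = OUT[B6] = {a: ⊤, b: ⊤, c: 0, d: 0, e: ⊤, f: +}
Applying B7's transfer function to that IN value gives OUT[B7] (row B7 above).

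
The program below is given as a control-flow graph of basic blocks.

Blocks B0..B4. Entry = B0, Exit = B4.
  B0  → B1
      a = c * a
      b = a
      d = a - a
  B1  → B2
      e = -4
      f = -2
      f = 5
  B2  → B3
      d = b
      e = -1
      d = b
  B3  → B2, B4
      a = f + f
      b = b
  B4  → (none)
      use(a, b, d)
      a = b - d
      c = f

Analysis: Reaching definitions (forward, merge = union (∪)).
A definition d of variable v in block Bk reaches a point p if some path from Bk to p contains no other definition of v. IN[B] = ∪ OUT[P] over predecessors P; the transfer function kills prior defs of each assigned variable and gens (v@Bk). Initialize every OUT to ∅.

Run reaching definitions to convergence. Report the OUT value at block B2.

Answer: {a@B0, a@B3, b@B0, b@B3, d@B2, e@B2, f@B1}

Trace:
Fixpoint table:
  B0: | IN={} | OUT={a@B0, b@B0, d@B0}
  B1: | IN={a@B0, b@B0, d@B0} | OUT={a@B0, b@B0, d@B0, e@B1, f@B1}
  B2: | IN={a@B0, a@B3, b@B0, b@B3, d@B0, d@B2, e@B1, e@B2, f@B1} | OUT={a@B0, a@B3, b@B0, b@B3, d@B2, e@B2, f@B1}
  B3: | IN={a@B0, a@B3, b@B0, b@B3, d@B2, e@B2, f@B1} | OUT={a@B3, b@B3, d@B2, e@B2, f@B1}
  B4: | IN={a@B3, b@B3, d@B2, e@B2, f@B1} | OUT={a@B4, b@B3, c@B4, d@B2, e@B2, f@B1}

Merge at B2: IN[B2] = OUT[B1] ⊔ OUT[B3] = {a@B0, a@B3, b@B0, b@B3, d@B0, d@B2, e@B1, e@B2, f@B1}
Applying B2's transfer function to that IN value gives OUT[B2] (row B2 above).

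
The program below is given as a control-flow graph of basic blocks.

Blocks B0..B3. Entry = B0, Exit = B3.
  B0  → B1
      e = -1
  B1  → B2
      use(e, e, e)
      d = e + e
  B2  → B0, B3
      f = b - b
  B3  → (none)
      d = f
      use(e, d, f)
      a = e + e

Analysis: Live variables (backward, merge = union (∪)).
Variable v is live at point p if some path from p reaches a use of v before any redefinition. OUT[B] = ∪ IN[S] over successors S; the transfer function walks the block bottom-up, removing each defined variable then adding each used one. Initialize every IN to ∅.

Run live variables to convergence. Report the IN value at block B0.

Answer: {b}

Derivation:
Fixpoint table:
  B0:   IN={b}   OUT={b, e}
  B1:   IN={b, e}   OUT={b, e}
  B2:   IN={b, e}   OUT={b, e, f}
  B3:   IN={e, f}   OUT={}

Merge at B0: OUT[B0] = IN[B1] = {b, e}
Applying B0's transfer function to that OUT value gives IN[B0] (row B0 above).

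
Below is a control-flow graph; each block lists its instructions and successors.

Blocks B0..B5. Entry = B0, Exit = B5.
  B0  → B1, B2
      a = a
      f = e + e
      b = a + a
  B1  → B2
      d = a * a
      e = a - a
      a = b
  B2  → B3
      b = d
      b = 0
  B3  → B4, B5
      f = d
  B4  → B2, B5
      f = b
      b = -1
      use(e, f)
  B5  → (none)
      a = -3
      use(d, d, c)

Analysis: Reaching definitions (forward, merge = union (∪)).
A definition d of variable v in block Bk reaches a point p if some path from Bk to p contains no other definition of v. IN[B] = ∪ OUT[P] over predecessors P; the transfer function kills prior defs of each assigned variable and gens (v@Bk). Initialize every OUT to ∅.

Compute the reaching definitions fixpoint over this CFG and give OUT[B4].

Per-block solution:
  B0:  IN={}  OUT={a@B0, b@B0, f@B0}
  B1:  IN={a@B0, b@B0, f@B0}  OUT={a@B1, b@B0, d@B1, e@B1, f@B0}
  B2:  IN={a@B0, a@B1, b@B0, b@B4, d@B1, e@B1, f@B0, f@B4}  OUT={a@B0, a@B1, b@B2, d@B1, e@B1, f@B0, f@B4}
  B3:  IN={a@B0, a@B1, b@B2, d@B1, e@B1, f@B0, f@B4}  OUT={a@B0, a@B1, b@B2, d@B1, e@B1, f@B3}
  B4:  IN={a@B0, a@B1, b@B2, d@B1, e@B1, f@B3}  OUT={a@B0, a@B1, b@B4, d@B1, e@B1, f@B4}
  B5:  IN={a@B0, a@B1, b@B2, b@B4, d@B1, e@B1, f@B3, f@B4}  OUT={a@B5, b@B2, b@B4, d@B1, e@B1, f@B3, f@B4}

Merge at B4: IN[B4] = OUT[B3] = {a@B0, a@B1, b@B2, d@B1, e@B1, f@B3}
Applying B4's transfer function to that IN value gives OUT[B4] (row B4 above).

Answer: {a@B0, a@B1, b@B4, d@B1, e@B1, f@B4}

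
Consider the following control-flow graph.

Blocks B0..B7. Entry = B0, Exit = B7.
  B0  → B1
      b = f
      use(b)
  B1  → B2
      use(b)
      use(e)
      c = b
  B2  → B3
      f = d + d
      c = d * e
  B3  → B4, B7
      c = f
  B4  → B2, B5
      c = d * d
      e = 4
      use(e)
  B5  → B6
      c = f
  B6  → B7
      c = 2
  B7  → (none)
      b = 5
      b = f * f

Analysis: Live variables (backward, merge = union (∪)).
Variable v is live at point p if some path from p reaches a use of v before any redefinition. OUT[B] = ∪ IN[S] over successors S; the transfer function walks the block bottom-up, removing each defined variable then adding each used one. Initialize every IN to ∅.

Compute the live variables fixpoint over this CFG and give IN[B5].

Converged values:
  B0: | IN={d, e, f} | OUT={b, d, e}
  B1: | IN={b, d, e} | OUT={d, e}
  B2: | IN={d, e} | OUT={d, f}
  B3: | IN={d, f} | OUT={d, f}
  B4: | IN={d, f} | OUT={d, e, f}
  B5: | IN={f} | OUT={f}
  B6: | IN={f} | OUT={f}
  B7: | IN={f} | OUT={}

Merge at B5: OUT[B5] = IN[B6] = {f}
Applying B5's transfer function to that OUT value gives IN[B5] (row B5 above).

Answer: {f}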